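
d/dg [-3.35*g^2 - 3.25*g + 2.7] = -6.7*g - 3.25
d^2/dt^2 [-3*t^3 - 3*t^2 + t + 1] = -18*t - 6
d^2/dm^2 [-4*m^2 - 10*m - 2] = -8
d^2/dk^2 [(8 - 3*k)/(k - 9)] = -38/(k - 9)^3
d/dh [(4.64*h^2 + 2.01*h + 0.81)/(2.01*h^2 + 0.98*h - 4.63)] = (0.507099999999999*h^2 - 46.2226*h - 10.1001)/(4.0401*h^4 + 3.9396*h^3 - 17.6522*h^2 - 9.0748*h + 21.4369)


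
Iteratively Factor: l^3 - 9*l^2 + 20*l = (l)*(l^2 - 9*l + 20) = l*(l - 5)*(l - 4)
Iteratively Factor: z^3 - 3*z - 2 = (z + 1)*(z^2 - z - 2) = (z - 2)*(z + 1)*(z + 1)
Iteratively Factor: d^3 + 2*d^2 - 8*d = (d - 2)*(d^2 + 4*d) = (d - 2)*(d + 4)*(d)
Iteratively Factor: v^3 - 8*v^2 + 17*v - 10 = (v - 1)*(v^2 - 7*v + 10) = (v - 2)*(v - 1)*(v - 5)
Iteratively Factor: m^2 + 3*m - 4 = (m + 4)*(m - 1)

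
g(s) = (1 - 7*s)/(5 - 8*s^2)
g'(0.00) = -1.40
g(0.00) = 0.20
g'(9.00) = -0.01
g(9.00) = 0.10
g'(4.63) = -0.04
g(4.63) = 0.19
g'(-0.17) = -1.73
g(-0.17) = 0.46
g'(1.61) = -0.62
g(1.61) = 0.65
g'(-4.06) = -0.06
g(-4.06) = -0.23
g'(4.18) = -0.05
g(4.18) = 0.21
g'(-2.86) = -0.15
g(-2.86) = -0.35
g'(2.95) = -0.11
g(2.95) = 0.30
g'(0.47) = -3.81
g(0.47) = -0.71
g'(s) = 16*s*(1 - 7*s)/(5 - 8*s^2)^2 - 7/(5 - 8*s^2) = (-56*s^2 + 16*s - 35)/(64*s^4 - 80*s^2 + 25)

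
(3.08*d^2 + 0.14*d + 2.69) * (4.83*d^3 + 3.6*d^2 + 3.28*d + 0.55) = 14.8764*d^5 + 11.7642*d^4 + 23.5991*d^3 + 11.8372*d^2 + 8.9002*d + 1.4795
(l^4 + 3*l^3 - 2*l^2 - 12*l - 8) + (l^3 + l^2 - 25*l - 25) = l^4 + 4*l^3 - l^2 - 37*l - 33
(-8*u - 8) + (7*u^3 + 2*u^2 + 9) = 7*u^3 + 2*u^2 - 8*u + 1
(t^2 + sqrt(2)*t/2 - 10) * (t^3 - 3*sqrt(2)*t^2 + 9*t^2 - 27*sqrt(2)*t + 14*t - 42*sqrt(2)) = t^5 - 5*sqrt(2)*t^4/2 + 9*t^4 - 45*sqrt(2)*t^3/2 + t^3 - 117*t^2 - 5*sqrt(2)*t^2 - 182*t + 270*sqrt(2)*t + 420*sqrt(2)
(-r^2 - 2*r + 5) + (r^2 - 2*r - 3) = 2 - 4*r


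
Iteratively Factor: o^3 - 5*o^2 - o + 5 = (o - 5)*(o^2 - 1) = (o - 5)*(o - 1)*(o + 1)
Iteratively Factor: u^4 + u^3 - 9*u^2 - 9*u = (u)*(u^3 + u^2 - 9*u - 9) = u*(u + 3)*(u^2 - 2*u - 3) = u*(u - 3)*(u + 3)*(u + 1)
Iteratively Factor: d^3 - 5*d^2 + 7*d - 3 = (d - 1)*(d^2 - 4*d + 3) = (d - 3)*(d - 1)*(d - 1)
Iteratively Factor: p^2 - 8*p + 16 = (p - 4)*(p - 4)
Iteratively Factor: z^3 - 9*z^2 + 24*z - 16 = (z - 1)*(z^2 - 8*z + 16) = (z - 4)*(z - 1)*(z - 4)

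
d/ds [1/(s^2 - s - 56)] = (1 - 2*s)/(-s^2 + s + 56)^2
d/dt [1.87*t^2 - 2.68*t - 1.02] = 3.74*t - 2.68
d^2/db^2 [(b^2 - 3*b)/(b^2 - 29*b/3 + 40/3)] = 120*(3*b^3 - 18*b^2 + 54*b - 94)/(27*b^6 - 783*b^5 + 8649*b^4 - 45269*b^3 + 115320*b^2 - 139200*b + 64000)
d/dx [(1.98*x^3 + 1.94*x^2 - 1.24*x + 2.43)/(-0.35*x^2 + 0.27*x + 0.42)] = (-0.693*x^4 + 1.0692*x^3 + 2.5846*x^2 + 3.3306*x - 1.1769)/(0.1225*x^4 - 0.189*x^3 - 0.2211*x^2 + 0.2268*x + 0.1764)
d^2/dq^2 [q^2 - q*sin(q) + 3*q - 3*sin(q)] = q*sin(q) + 3*sin(q) - 2*cos(q) + 2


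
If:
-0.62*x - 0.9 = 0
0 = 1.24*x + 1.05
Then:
No Solution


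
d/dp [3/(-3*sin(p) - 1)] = 9*cos(p)/(3*sin(p) + 1)^2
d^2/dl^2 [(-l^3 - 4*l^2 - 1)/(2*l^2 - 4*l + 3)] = 2*(-42*l^3 + 96*l^2 - 3*l - 46)/(8*l^6 - 48*l^5 + 132*l^4 - 208*l^3 + 198*l^2 - 108*l + 27)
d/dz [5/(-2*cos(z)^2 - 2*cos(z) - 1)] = -(10*sin(z) + 10*sin(2*z))/(2*cos(z) + cos(2*z) + 2)^2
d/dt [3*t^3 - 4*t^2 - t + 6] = 9*t^2 - 8*t - 1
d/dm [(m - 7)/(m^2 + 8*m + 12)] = (m^2 + 8*m - 2*(m - 7)*(m + 4) + 12)/(m^2 + 8*m + 12)^2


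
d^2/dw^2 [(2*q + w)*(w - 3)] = 2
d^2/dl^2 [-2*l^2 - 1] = -4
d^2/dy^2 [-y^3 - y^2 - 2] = -6*y - 2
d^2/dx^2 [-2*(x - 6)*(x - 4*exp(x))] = 8*x*exp(x) - 32*exp(x) - 4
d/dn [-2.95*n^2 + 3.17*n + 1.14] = 3.17 - 5.9*n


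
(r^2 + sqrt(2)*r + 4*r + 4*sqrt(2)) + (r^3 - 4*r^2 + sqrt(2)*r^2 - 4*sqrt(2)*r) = r^3 - 3*r^2 + sqrt(2)*r^2 - 3*sqrt(2)*r + 4*r + 4*sqrt(2)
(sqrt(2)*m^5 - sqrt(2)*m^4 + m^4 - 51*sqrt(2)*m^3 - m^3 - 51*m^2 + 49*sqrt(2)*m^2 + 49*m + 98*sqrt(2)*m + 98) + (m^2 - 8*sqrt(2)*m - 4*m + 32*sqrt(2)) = sqrt(2)*m^5 - sqrt(2)*m^4 + m^4 - 51*sqrt(2)*m^3 - m^3 - 50*m^2 + 49*sqrt(2)*m^2 + 45*m + 90*sqrt(2)*m + 32*sqrt(2) + 98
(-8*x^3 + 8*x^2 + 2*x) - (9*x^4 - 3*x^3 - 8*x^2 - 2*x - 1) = -9*x^4 - 5*x^3 + 16*x^2 + 4*x + 1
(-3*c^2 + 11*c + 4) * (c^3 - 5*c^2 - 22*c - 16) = -3*c^5 + 26*c^4 + 15*c^3 - 214*c^2 - 264*c - 64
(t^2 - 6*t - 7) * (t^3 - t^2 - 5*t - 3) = t^5 - 7*t^4 - 6*t^3 + 34*t^2 + 53*t + 21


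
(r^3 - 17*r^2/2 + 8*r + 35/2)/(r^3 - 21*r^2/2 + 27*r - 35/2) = (r + 1)/(r - 1)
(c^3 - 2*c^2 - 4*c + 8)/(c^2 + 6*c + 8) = (c^2 - 4*c + 4)/(c + 4)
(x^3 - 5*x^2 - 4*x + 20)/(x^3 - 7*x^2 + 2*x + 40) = (x - 2)/(x - 4)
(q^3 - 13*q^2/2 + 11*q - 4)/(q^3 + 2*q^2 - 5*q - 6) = (q^2 - 9*q/2 + 2)/(q^2 + 4*q + 3)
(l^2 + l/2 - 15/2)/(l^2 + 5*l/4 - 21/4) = 2*(2*l - 5)/(4*l - 7)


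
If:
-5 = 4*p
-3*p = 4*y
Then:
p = -5/4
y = 15/16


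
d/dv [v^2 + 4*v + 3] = 2*v + 4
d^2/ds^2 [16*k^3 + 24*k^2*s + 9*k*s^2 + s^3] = 18*k + 6*s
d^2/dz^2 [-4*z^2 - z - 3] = -8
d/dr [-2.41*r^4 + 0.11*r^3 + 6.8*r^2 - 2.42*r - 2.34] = -9.64*r^3 + 0.33*r^2 + 13.6*r - 2.42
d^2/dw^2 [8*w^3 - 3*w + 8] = 48*w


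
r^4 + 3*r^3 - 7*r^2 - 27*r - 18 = (r - 3)*(r + 1)*(r + 2)*(r + 3)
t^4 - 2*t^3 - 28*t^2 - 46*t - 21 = (t - 7)*(t + 1)^2*(t + 3)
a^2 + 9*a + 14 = (a + 2)*(a + 7)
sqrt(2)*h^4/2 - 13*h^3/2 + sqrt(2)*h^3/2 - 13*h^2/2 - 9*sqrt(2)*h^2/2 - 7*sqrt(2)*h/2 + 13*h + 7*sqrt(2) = (h/2 + 1)*(h - 1)*(h - 7*sqrt(2))*(sqrt(2)*h + 1)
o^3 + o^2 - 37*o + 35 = (o - 5)*(o - 1)*(o + 7)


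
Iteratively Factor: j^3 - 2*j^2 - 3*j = (j + 1)*(j^2 - 3*j) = j*(j + 1)*(j - 3)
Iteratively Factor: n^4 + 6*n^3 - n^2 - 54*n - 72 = (n + 4)*(n^3 + 2*n^2 - 9*n - 18) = (n + 3)*(n + 4)*(n^2 - n - 6) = (n + 2)*(n + 3)*(n + 4)*(n - 3)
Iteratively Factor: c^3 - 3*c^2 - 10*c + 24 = (c - 2)*(c^2 - c - 12) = (c - 2)*(c + 3)*(c - 4)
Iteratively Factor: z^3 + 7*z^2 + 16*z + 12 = (z + 2)*(z^2 + 5*z + 6) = (z + 2)^2*(z + 3)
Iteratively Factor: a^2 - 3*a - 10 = (a + 2)*(a - 5)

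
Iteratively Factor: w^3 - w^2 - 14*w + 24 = (w - 3)*(w^2 + 2*w - 8) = (w - 3)*(w - 2)*(w + 4)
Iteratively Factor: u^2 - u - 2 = (u + 1)*(u - 2)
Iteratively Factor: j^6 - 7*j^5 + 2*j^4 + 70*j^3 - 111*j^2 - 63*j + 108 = (j + 3)*(j^5 - 10*j^4 + 32*j^3 - 26*j^2 - 33*j + 36) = (j + 1)*(j + 3)*(j^4 - 11*j^3 + 43*j^2 - 69*j + 36) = (j - 1)*(j + 1)*(j + 3)*(j^3 - 10*j^2 + 33*j - 36) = (j - 3)*(j - 1)*(j + 1)*(j + 3)*(j^2 - 7*j + 12) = (j - 4)*(j - 3)*(j - 1)*(j + 1)*(j + 3)*(j - 3)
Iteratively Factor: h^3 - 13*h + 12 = (h + 4)*(h^2 - 4*h + 3) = (h - 3)*(h + 4)*(h - 1)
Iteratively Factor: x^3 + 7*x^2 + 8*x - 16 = (x - 1)*(x^2 + 8*x + 16) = (x - 1)*(x + 4)*(x + 4)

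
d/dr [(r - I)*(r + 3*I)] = 2*r + 2*I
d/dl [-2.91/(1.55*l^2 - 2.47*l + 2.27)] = (9.021*l - 7.1877)/(1.55*l^2 - 2.47*l + 2.27)^2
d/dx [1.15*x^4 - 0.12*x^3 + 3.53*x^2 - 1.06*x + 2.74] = 4.6*x^3 - 0.36*x^2 + 7.06*x - 1.06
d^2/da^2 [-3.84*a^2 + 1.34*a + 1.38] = -7.68000000000000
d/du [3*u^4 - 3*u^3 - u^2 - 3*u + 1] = 12*u^3 - 9*u^2 - 2*u - 3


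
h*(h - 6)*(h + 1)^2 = h^4 - 4*h^3 - 11*h^2 - 6*h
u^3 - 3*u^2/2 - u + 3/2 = (u - 3/2)*(u - 1)*(u + 1)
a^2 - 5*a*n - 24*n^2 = (a - 8*n)*(a + 3*n)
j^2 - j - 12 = (j - 4)*(j + 3)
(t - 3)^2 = t^2 - 6*t + 9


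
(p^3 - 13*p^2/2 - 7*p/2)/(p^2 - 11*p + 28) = p*(2*p + 1)/(2*(p - 4))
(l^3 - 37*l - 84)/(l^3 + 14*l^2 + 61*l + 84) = (l - 7)/(l + 7)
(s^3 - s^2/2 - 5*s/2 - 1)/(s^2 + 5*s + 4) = (s^2 - 3*s/2 - 1)/(s + 4)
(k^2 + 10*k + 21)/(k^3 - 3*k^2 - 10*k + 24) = (k + 7)/(k^2 - 6*k + 8)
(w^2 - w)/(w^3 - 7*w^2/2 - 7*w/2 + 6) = 2*w/(2*w^2 - 5*w - 12)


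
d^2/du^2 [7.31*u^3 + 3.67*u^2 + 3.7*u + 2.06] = 43.86*u + 7.34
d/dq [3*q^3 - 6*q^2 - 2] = 3*q*(3*q - 4)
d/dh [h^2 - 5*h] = 2*h - 5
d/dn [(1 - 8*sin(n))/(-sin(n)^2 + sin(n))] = (-8*cos(n) + 2/tan(n) - cos(n)/sin(n)^2)/(sin(n) - 1)^2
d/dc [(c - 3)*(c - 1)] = 2*c - 4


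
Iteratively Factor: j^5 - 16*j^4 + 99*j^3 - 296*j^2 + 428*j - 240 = (j - 5)*(j^4 - 11*j^3 + 44*j^2 - 76*j + 48) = (j - 5)*(j - 3)*(j^3 - 8*j^2 + 20*j - 16) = (j - 5)*(j - 3)*(j - 2)*(j^2 - 6*j + 8) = (j - 5)*(j - 4)*(j - 3)*(j - 2)*(j - 2)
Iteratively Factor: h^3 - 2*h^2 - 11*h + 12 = (h - 4)*(h^2 + 2*h - 3) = (h - 4)*(h + 3)*(h - 1)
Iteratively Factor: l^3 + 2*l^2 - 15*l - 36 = (l - 4)*(l^2 + 6*l + 9) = (l - 4)*(l + 3)*(l + 3)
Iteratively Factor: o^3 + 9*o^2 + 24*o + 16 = (o + 4)*(o^2 + 5*o + 4) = (o + 4)^2*(o + 1)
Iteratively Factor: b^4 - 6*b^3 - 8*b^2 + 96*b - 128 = (b - 4)*(b^3 - 2*b^2 - 16*b + 32) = (b - 4)*(b - 2)*(b^2 - 16) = (b - 4)^2*(b - 2)*(b + 4)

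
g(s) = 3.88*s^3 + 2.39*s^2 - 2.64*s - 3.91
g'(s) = 11.64*s^2 + 4.78*s - 2.64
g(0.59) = -3.84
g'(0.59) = 4.23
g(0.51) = -4.12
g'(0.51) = 2.83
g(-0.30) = -3.01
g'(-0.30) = -3.03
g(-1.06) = -3.05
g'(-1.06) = 5.37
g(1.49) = 10.30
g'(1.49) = 30.32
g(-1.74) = -12.52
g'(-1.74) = 24.28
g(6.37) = 1079.13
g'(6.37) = 500.12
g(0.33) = -4.38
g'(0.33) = 0.20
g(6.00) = 904.37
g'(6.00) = 445.08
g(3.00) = 114.44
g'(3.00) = 116.46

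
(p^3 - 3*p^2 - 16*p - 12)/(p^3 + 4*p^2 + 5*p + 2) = (p - 6)/(p + 1)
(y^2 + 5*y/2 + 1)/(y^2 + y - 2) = (y + 1/2)/(y - 1)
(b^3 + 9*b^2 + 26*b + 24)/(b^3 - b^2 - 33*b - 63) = (b^2 + 6*b + 8)/(b^2 - 4*b - 21)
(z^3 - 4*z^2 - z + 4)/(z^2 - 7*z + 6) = (z^2 - 3*z - 4)/(z - 6)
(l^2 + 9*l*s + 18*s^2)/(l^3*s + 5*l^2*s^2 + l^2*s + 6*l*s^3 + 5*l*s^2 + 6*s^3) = (l + 6*s)/(s*(l^2 + 2*l*s + l + 2*s))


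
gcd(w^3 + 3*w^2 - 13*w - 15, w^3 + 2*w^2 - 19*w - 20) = w^2 + 6*w + 5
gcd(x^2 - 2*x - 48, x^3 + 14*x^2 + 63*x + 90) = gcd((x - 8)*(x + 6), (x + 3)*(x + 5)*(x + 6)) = x + 6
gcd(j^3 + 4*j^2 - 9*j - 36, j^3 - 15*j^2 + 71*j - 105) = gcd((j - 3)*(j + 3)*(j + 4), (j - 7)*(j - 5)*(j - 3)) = j - 3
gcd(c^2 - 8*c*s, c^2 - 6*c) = c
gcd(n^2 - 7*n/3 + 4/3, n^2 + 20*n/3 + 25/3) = 1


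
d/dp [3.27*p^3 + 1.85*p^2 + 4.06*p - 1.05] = 9.81*p^2 + 3.7*p + 4.06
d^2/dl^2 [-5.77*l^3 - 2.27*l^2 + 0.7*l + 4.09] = -34.62*l - 4.54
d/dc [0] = 0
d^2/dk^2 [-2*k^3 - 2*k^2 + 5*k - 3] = -12*k - 4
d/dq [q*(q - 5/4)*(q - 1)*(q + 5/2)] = 4*q^3 + 3*q^2/4 - 35*q/4 + 25/8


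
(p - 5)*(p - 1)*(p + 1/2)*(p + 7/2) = p^4 - 2*p^3 - 69*p^2/4 + 19*p/2 + 35/4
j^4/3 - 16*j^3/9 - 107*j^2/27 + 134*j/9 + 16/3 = (j/3 + 1)*(j - 6)*(j - 8/3)*(j + 1/3)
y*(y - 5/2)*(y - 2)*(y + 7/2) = y^4 - y^3 - 43*y^2/4 + 35*y/2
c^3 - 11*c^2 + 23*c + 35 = (c - 7)*(c - 5)*(c + 1)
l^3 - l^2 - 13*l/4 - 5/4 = (l - 5/2)*(l + 1/2)*(l + 1)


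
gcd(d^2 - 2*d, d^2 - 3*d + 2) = d - 2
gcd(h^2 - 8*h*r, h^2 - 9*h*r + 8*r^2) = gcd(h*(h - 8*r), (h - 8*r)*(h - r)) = -h + 8*r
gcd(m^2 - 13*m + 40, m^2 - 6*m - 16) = m - 8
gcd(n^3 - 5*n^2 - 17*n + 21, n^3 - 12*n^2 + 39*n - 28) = n^2 - 8*n + 7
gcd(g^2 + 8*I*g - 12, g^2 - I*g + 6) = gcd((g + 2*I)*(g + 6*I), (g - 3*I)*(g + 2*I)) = g + 2*I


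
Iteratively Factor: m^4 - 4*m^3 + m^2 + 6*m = (m)*(m^3 - 4*m^2 + m + 6) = m*(m - 3)*(m^2 - m - 2) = m*(m - 3)*(m + 1)*(m - 2)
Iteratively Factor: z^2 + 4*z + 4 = (z + 2)*(z + 2)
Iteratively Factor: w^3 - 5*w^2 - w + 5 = (w - 1)*(w^2 - 4*w - 5) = (w - 1)*(w + 1)*(w - 5)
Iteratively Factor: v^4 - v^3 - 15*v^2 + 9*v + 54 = (v - 3)*(v^3 + 2*v^2 - 9*v - 18) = (v - 3)*(v + 3)*(v^2 - v - 6) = (v - 3)^2*(v + 3)*(v + 2)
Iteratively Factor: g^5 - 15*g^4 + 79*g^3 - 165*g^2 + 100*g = (g - 1)*(g^4 - 14*g^3 + 65*g^2 - 100*g) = g*(g - 1)*(g^3 - 14*g^2 + 65*g - 100) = g*(g - 5)*(g - 1)*(g^2 - 9*g + 20) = g*(g - 5)^2*(g - 1)*(g - 4)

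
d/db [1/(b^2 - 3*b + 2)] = (3 - 2*b)/(b^2 - 3*b + 2)^2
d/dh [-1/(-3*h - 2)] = -3/(3*h + 2)^2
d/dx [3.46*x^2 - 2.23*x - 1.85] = 6.92*x - 2.23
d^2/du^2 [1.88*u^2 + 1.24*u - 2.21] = 3.76000000000000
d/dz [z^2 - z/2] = 2*z - 1/2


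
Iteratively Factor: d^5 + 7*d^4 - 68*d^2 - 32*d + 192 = (d + 3)*(d^4 + 4*d^3 - 12*d^2 - 32*d + 64) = (d - 2)*(d + 3)*(d^3 + 6*d^2 - 32) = (d - 2)*(d + 3)*(d + 4)*(d^2 + 2*d - 8) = (d - 2)*(d + 3)*(d + 4)^2*(d - 2)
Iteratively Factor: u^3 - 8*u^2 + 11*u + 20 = (u - 5)*(u^2 - 3*u - 4) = (u - 5)*(u + 1)*(u - 4)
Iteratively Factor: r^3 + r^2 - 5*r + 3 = (r - 1)*(r^2 + 2*r - 3) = (r - 1)*(r + 3)*(r - 1)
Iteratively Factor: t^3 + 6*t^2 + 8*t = (t + 4)*(t^2 + 2*t) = t*(t + 4)*(t + 2)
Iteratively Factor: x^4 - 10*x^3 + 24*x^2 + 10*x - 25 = (x - 5)*(x^3 - 5*x^2 - x + 5) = (x - 5)*(x + 1)*(x^2 - 6*x + 5) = (x - 5)*(x - 1)*(x + 1)*(x - 5)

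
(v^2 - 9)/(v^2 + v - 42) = (v^2 - 9)/(v^2 + v - 42)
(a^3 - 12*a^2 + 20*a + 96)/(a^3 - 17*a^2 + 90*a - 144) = (a + 2)/(a - 3)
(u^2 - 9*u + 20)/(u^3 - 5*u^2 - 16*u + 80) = 1/(u + 4)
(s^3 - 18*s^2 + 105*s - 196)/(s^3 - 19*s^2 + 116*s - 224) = (s - 7)/(s - 8)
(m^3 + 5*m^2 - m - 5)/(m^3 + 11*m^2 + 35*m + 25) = (m - 1)/(m + 5)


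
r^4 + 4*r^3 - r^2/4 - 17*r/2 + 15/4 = (r - 1)*(r - 1/2)*(r + 5/2)*(r + 3)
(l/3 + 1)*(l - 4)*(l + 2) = l^3/3 + l^2/3 - 14*l/3 - 8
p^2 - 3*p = p*(p - 3)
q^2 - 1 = (q - 1)*(q + 1)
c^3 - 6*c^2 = c^2*(c - 6)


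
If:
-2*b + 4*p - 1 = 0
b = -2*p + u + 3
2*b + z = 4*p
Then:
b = u/2 + 5/4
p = u/4 + 7/8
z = 1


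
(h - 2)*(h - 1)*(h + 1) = h^3 - 2*h^2 - h + 2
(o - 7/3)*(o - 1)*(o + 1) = o^3 - 7*o^2/3 - o + 7/3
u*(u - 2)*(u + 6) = u^3 + 4*u^2 - 12*u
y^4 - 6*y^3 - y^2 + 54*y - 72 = (y - 4)*(y - 3)*(y - 2)*(y + 3)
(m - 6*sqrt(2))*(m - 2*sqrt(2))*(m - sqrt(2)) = m^3 - 9*sqrt(2)*m^2 + 40*m - 24*sqrt(2)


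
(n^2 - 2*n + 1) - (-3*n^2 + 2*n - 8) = 4*n^2 - 4*n + 9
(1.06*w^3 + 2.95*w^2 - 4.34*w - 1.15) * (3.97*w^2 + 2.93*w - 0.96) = 4.2082*w^5 + 14.8173*w^4 - 9.6039*w^3 - 20.1137*w^2 + 0.796899999999999*w + 1.104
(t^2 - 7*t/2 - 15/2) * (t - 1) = t^3 - 9*t^2/2 - 4*t + 15/2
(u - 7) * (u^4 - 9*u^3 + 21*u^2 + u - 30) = u^5 - 16*u^4 + 84*u^3 - 146*u^2 - 37*u + 210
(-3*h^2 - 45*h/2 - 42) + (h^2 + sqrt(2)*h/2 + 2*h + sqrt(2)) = -2*h^2 - 41*h/2 + sqrt(2)*h/2 - 42 + sqrt(2)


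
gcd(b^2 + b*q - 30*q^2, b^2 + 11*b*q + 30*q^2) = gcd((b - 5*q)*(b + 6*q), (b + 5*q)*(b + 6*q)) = b + 6*q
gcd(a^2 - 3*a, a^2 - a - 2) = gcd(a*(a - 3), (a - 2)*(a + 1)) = 1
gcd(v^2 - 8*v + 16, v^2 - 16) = v - 4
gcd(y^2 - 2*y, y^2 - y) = y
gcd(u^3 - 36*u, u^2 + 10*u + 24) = u + 6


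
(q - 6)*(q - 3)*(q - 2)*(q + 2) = q^4 - 9*q^3 + 14*q^2 + 36*q - 72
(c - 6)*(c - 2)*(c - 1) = c^3 - 9*c^2 + 20*c - 12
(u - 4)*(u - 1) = u^2 - 5*u + 4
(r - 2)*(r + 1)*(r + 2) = r^3 + r^2 - 4*r - 4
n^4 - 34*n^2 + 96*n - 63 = (n - 3)^2*(n - 1)*(n + 7)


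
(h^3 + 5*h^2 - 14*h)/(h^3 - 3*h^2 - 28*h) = (-h^2 - 5*h + 14)/(-h^2 + 3*h + 28)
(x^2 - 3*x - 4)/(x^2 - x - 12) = (x + 1)/(x + 3)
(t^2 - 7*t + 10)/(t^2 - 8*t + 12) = (t - 5)/(t - 6)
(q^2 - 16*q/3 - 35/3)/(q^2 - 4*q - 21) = (q + 5/3)/(q + 3)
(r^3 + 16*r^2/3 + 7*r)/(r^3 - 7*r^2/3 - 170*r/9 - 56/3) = 3*r*(r + 3)/(3*r^2 - 14*r - 24)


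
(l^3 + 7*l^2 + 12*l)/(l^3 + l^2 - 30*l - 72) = l/(l - 6)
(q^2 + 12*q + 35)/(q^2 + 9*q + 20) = (q + 7)/(q + 4)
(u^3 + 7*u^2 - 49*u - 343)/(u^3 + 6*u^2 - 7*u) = (u^2 - 49)/(u*(u - 1))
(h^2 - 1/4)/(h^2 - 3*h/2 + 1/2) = (h + 1/2)/(h - 1)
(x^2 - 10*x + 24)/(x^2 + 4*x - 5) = (x^2 - 10*x + 24)/(x^2 + 4*x - 5)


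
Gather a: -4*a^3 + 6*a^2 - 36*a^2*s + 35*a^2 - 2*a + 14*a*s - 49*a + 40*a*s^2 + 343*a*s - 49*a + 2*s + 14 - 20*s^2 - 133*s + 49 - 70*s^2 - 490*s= -4*a^3 + a^2*(41 - 36*s) + a*(40*s^2 + 357*s - 100) - 90*s^2 - 621*s + 63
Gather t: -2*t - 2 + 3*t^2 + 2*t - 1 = 3*t^2 - 3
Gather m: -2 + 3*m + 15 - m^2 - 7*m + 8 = -m^2 - 4*m + 21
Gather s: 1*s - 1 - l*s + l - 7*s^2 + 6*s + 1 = l - 7*s^2 + s*(7 - l)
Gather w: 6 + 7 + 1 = 14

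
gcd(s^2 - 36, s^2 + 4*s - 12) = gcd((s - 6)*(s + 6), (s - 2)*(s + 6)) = s + 6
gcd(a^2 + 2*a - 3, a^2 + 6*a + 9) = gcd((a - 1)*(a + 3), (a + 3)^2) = a + 3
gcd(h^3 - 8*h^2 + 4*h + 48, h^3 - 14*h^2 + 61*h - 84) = h - 4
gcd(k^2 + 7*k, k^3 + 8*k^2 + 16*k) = k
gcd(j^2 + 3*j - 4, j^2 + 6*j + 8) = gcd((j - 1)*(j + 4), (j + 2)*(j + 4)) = j + 4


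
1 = 1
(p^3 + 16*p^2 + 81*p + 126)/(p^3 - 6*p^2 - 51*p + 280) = (p^2 + 9*p + 18)/(p^2 - 13*p + 40)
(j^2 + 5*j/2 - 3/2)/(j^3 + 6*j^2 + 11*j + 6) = (j - 1/2)/(j^2 + 3*j + 2)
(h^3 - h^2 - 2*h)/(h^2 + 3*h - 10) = h*(h + 1)/(h + 5)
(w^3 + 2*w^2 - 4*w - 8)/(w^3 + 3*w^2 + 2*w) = (w^2 - 4)/(w*(w + 1))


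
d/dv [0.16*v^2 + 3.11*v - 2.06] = 0.32*v + 3.11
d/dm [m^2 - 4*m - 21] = 2*m - 4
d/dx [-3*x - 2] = -3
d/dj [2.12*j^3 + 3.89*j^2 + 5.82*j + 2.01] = 6.36*j^2 + 7.78*j + 5.82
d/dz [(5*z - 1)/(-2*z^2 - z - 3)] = (-10*z^2 - 5*z + (4*z + 1)*(5*z - 1) - 15)/(2*z^2 + z + 3)^2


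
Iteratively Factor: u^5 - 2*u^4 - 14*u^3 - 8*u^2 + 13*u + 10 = (u + 1)*(u^4 - 3*u^3 - 11*u^2 + 3*u + 10) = (u - 5)*(u + 1)*(u^3 + 2*u^2 - u - 2) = (u - 5)*(u - 1)*(u + 1)*(u^2 + 3*u + 2) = (u - 5)*(u - 1)*(u + 1)^2*(u + 2)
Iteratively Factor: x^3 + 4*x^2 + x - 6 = (x - 1)*(x^2 + 5*x + 6) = (x - 1)*(x + 3)*(x + 2)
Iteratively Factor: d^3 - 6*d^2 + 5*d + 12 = (d - 4)*(d^2 - 2*d - 3) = (d - 4)*(d - 3)*(d + 1)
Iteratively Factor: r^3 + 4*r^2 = (r)*(r^2 + 4*r) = r*(r + 4)*(r)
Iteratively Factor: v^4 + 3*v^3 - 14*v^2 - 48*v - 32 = (v - 4)*(v^3 + 7*v^2 + 14*v + 8) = (v - 4)*(v + 2)*(v^2 + 5*v + 4) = (v - 4)*(v + 1)*(v + 2)*(v + 4)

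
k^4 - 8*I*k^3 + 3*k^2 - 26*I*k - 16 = (k - 8*I)*(k - I)^2*(k + 2*I)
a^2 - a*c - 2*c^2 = (a - 2*c)*(a + c)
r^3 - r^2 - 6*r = r*(r - 3)*(r + 2)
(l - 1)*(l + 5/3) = l^2 + 2*l/3 - 5/3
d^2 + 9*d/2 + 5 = (d + 2)*(d + 5/2)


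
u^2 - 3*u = u*(u - 3)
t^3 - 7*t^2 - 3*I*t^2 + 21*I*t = t*(t - 7)*(t - 3*I)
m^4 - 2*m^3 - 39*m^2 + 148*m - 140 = (m - 5)*(m - 2)^2*(m + 7)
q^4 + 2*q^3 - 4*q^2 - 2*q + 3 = (q - 1)^2*(q + 1)*(q + 3)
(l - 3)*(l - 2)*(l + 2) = l^3 - 3*l^2 - 4*l + 12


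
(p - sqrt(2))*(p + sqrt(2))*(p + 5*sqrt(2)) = p^3 + 5*sqrt(2)*p^2 - 2*p - 10*sqrt(2)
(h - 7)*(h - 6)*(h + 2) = h^3 - 11*h^2 + 16*h + 84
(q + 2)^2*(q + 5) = q^3 + 9*q^2 + 24*q + 20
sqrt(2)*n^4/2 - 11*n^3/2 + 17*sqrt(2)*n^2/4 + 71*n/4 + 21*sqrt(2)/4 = (n - 7*sqrt(2)/2)*(n - 3*sqrt(2))*(n + sqrt(2)/2)*(sqrt(2)*n/2 + 1/2)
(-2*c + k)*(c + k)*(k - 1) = -2*c^2*k + 2*c^2 - c*k^2 + c*k + k^3 - k^2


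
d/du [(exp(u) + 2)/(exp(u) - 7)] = -9*exp(u)/(exp(u) - 7)^2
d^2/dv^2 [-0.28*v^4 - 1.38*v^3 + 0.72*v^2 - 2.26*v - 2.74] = -3.36*v^2 - 8.28*v + 1.44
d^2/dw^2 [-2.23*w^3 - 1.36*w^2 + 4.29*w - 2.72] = -13.38*w - 2.72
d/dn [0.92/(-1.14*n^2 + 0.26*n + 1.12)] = (2.0976*n - 0.2392)/(-1.14*n^2 + 0.26*n + 1.12)^2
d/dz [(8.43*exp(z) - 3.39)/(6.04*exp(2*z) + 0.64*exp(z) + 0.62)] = (-50.9172*exp(2*z) + 40.9512*exp(z) + 7.3962)*exp(z)/(36.4816*exp(4*z) + 7.7312*exp(3*z) + 7.8992*exp(2*z) + 0.7936*exp(z) + 0.3844)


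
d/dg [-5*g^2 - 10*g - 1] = -10*g - 10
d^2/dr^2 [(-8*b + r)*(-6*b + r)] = 2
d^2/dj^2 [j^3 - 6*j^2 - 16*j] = 6*j - 12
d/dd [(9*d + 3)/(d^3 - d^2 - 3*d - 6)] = 3*(-6*d^3 + 2*d - 15)/(d^6 - 2*d^5 - 5*d^4 - 6*d^3 + 21*d^2 + 36*d + 36)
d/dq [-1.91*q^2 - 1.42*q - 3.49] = -3.82*q - 1.42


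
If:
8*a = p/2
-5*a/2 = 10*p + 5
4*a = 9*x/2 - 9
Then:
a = -2/65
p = -32/65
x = 1154/585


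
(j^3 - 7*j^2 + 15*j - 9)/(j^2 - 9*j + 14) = (j^3 - 7*j^2 + 15*j - 9)/(j^2 - 9*j + 14)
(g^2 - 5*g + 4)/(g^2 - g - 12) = (g - 1)/(g + 3)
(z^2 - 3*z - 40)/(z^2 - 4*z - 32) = (z + 5)/(z + 4)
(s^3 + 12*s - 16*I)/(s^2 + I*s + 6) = (s^2 + 2*I*s + 8)/(s + 3*I)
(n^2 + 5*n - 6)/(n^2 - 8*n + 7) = (n + 6)/(n - 7)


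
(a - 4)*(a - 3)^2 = a^3 - 10*a^2 + 33*a - 36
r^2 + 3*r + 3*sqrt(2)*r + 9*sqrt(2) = (r + 3)*(r + 3*sqrt(2))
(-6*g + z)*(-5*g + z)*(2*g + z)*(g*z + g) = 60*g^4*z + 60*g^4 + 8*g^3*z^2 + 8*g^3*z - 9*g^2*z^3 - 9*g^2*z^2 + g*z^4 + g*z^3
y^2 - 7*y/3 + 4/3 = (y - 4/3)*(y - 1)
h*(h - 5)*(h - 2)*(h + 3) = h^4 - 4*h^3 - 11*h^2 + 30*h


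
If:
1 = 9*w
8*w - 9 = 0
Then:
No Solution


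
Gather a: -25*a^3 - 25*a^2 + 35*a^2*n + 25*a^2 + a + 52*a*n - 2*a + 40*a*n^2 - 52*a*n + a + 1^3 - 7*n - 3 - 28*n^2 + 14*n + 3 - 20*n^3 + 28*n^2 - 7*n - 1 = -25*a^3 + 35*a^2*n + 40*a*n^2 - 20*n^3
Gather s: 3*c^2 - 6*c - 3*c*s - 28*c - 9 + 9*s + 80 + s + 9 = 3*c^2 - 34*c + s*(10 - 3*c) + 80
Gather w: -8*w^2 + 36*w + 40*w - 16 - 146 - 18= -8*w^2 + 76*w - 180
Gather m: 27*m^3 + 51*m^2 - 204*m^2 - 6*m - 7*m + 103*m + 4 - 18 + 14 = 27*m^3 - 153*m^2 + 90*m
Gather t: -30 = -30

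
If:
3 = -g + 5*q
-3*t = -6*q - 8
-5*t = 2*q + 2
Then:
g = -169/18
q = -23/18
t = 1/9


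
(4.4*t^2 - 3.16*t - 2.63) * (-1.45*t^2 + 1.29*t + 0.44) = -6.38*t^4 + 10.258*t^3 + 1.6731*t^2 - 4.7831*t - 1.1572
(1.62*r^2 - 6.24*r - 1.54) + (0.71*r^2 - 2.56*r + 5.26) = 2.33*r^2 - 8.8*r + 3.72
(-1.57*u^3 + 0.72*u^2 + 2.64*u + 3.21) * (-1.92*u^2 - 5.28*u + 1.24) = 3.0144*u^5 + 6.9072*u^4 - 10.8172*u^3 - 19.2096*u^2 - 13.6752*u + 3.9804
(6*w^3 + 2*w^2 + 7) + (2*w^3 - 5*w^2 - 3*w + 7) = 8*w^3 - 3*w^2 - 3*w + 14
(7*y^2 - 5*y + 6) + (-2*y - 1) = 7*y^2 - 7*y + 5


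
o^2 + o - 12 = (o - 3)*(o + 4)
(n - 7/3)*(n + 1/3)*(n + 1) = n^3 - n^2 - 25*n/9 - 7/9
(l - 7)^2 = l^2 - 14*l + 49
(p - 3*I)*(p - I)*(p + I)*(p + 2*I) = p^4 - I*p^3 + 7*p^2 - I*p + 6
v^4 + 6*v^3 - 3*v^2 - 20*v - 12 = (v - 2)*(v + 1)^2*(v + 6)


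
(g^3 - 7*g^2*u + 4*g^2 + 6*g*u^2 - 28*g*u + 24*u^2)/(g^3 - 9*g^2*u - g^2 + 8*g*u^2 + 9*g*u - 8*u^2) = (-g^2 + 6*g*u - 4*g + 24*u)/(-g^2 + 8*g*u + g - 8*u)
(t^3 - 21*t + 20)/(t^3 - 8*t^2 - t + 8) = (t^2 + t - 20)/(t^2 - 7*t - 8)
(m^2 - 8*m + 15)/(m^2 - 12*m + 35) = (m - 3)/(m - 7)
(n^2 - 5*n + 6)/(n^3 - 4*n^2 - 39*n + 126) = (n - 2)/(n^2 - n - 42)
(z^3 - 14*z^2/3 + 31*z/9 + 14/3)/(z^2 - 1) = (9*z^3 - 42*z^2 + 31*z + 42)/(9*(z^2 - 1))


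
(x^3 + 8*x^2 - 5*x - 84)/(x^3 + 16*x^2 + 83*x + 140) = (x - 3)/(x + 5)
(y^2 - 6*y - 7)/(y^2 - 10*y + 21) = (y + 1)/(y - 3)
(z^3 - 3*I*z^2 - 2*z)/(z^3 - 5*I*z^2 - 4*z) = (z - 2*I)/(z - 4*I)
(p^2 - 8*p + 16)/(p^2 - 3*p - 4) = (p - 4)/(p + 1)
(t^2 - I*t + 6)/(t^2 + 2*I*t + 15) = (t + 2*I)/(t + 5*I)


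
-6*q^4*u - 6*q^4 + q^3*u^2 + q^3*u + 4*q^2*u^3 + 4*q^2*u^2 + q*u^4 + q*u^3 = (-q + u)*(2*q + u)*(3*q + u)*(q*u + q)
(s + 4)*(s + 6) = s^2 + 10*s + 24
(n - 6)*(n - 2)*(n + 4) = n^3 - 4*n^2 - 20*n + 48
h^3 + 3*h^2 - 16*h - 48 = (h - 4)*(h + 3)*(h + 4)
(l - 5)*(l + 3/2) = l^2 - 7*l/2 - 15/2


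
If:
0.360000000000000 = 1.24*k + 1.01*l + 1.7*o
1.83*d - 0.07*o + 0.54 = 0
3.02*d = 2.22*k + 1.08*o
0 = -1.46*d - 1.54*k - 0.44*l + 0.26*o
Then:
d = -0.31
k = -0.19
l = 1.41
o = -0.49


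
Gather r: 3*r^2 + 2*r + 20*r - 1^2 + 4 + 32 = 3*r^2 + 22*r + 35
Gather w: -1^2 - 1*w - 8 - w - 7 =-2*w - 16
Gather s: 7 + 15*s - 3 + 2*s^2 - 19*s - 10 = 2*s^2 - 4*s - 6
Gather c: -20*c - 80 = -20*c - 80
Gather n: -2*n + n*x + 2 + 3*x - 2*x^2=n*(x - 2) - 2*x^2 + 3*x + 2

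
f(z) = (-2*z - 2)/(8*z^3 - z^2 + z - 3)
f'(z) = (-2*z - 2)*(-24*z^2 + 2*z - 1)/(8*z^3 - z^2 + z - 3)^2 - 2/(8*z^3 - z^2 + z - 3) = 2*(-8*z^3 + z^2 - z + (z + 1)*(24*z^2 - 2*z + 1) + 3)/(8*z^3 - z^2 + z - 3)^2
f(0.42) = 1.31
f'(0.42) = 3.59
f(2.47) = -0.06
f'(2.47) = 0.06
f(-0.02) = 0.65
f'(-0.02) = 0.89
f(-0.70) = 0.09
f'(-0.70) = 0.47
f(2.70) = -0.05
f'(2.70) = 0.04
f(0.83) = -2.13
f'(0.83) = 18.58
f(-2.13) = -0.03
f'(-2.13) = -0.01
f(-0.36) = 0.33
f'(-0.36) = 0.93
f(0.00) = 0.67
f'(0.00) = 0.89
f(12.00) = 0.00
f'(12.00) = 0.00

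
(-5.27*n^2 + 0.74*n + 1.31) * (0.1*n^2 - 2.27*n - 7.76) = -0.527*n^4 + 12.0369*n^3 + 39.3464*n^2 - 8.7161*n - 10.1656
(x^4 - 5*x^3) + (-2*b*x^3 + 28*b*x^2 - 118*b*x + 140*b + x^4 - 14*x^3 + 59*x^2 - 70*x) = -2*b*x^3 + 28*b*x^2 - 118*b*x + 140*b + 2*x^4 - 19*x^3 + 59*x^2 - 70*x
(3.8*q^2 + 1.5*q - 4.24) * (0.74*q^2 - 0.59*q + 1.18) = 2.812*q^4 - 1.132*q^3 + 0.4614*q^2 + 4.2716*q - 5.0032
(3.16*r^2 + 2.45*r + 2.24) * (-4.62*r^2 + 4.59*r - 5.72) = -14.5992*r^4 + 3.1854*r^3 - 17.1785*r^2 - 3.7324*r - 12.8128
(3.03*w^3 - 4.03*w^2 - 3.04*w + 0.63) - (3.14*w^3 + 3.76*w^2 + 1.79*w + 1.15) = -0.11*w^3 - 7.79*w^2 - 4.83*w - 0.52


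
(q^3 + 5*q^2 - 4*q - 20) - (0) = q^3 + 5*q^2 - 4*q - 20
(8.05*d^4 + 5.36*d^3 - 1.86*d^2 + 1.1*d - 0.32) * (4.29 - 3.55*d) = -28.5775*d^5 + 15.5065*d^4 + 29.5974*d^3 - 11.8844*d^2 + 5.855*d - 1.3728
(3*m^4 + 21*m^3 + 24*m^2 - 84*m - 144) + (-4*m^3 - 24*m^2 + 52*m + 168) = 3*m^4 + 17*m^3 - 32*m + 24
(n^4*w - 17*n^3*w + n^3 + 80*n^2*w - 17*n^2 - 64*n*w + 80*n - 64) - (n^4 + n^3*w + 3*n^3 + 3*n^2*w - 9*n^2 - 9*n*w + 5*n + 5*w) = n^4*w - n^4 - 18*n^3*w - 2*n^3 + 77*n^2*w - 8*n^2 - 55*n*w + 75*n - 5*w - 64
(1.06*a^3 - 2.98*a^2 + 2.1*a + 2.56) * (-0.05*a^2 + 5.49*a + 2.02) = -0.053*a^5 + 5.9684*a^4 - 14.324*a^3 + 5.3814*a^2 + 18.2964*a + 5.1712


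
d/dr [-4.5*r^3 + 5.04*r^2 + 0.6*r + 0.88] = -13.5*r^2 + 10.08*r + 0.6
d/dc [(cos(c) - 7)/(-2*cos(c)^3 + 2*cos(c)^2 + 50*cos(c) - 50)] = (-31*cos(c)/2 + 11*cos(2*c) - cos(3*c)/2 - 139)*sin(c)/(2*(cos(c)^3 - cos(c)^2 - 25*cos(c) + 25)^2)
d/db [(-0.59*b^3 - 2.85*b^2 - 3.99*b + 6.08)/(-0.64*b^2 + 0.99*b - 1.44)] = (0.3776*b^4 - 1.1682*b^3 - 2.8263*b^2 + 15.9904*b - 0.273599999999999)/(0.4096*b^4 - 1.2672*b^3 + 2.8233*b^2 - 2.8512*b + 2.0736)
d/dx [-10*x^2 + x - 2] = 1 - 20*x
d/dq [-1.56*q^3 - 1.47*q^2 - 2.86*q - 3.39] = -4.68*q^2 - 2.94*q - 2.86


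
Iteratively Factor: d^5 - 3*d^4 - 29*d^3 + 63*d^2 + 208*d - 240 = (d + 3)*(d^4 - 6*d^3 - 11*d^2 + 96*d - 80) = (d - 5)*(d + 3)*(d^3 - d^2 - 16*d + 16) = (d - 5)*(d + 3)*(d + 4)*(d^2 - 5*d + 4) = (d - 5)*(d - 1)*(d + 3)*(d + 4)*(d - 4)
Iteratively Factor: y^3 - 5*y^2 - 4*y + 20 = (y - 5)*(y^2 - 4) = (y - 5)*(y + 2)*(y - 2)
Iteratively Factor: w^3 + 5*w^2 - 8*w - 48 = (w + 4)*(w^2 + w - 12) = (w - 3)*(w + 4)*(w + 4)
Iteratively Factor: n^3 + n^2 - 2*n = (n - 1)*(n^2 + 2*n) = (n - 1)*(n + 2)*(n)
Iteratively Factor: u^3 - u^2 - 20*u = (u + 4)*(u^2 - 5*u) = (u - 5)*(u + 4)*(u)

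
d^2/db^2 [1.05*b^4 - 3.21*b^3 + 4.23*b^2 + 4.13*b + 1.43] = 12.6*b^2 - 19.26*b + 8.46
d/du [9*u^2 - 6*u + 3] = 18*u - 6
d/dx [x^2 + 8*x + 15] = 2*x + 8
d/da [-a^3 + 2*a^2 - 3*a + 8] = -3*a^2 + 4*a - 3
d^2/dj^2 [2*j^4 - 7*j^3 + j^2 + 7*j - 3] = 24*j^2 - 42*j + 2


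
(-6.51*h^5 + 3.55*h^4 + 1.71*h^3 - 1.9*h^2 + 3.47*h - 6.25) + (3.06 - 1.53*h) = -6.51*h^5 + 3.55*h^4 + 1.71*h^3 - 1.9*h^2 + 1.94*h - 3.19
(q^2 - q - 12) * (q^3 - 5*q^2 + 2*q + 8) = q^5 - 6*q^4 - 5*q^3 + 66*q^2 - 32*q - 96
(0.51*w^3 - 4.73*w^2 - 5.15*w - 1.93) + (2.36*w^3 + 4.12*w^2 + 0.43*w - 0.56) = 2.87*w^3 - 0.61*w^2 - 4.72*w - 2.49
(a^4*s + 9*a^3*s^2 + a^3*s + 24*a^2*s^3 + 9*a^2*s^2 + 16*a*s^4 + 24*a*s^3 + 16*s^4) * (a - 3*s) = a^5*s + 6*a^4*s^2 + a^4*s - 3*a^3*s^3 + 6*a^3*s^2 - 56*a^2*s^4 - 3*a^2*s^3 - 48*a*s^5 - 56*a*s^4 - 48*s^5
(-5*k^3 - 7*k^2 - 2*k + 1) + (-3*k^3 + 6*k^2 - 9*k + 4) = -8*k^3 - k^2 - 11*k + 5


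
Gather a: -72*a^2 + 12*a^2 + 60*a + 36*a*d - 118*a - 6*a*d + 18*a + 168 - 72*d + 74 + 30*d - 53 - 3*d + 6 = -60*a^2 + a*(30*d - 40) - 45*d + 195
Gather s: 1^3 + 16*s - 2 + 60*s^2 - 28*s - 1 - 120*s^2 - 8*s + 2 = -60*s^2 - 20*s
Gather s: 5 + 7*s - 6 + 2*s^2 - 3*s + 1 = 2*s^2 + 4*s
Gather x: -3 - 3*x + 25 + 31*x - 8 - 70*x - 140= -42*x - 126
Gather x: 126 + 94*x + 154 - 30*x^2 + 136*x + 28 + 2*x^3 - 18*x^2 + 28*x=2*x^3 - 48*x^2 + 258*x + 308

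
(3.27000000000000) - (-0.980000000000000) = 4.25000000000000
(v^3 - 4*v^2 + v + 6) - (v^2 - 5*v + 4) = v^3 - 5*v^2 + 6*v + 2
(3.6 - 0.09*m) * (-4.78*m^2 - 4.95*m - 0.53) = 0.4302*m^3 - 16.7625*m^2 - 17.7723*m - 1.908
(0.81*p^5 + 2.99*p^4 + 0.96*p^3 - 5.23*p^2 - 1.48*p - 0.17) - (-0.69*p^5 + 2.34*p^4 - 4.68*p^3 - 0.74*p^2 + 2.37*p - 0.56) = 1.5*p^5 + 0.65*p^4 + 5.64*p^3 - 4.49*p^2 - 3.85*p + 0.39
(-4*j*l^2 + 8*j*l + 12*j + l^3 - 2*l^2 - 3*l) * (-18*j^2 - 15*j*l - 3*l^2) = 72*j^3*l^2 - 144*j^3*l - 216*j^3 + 42*j^2*l^3 - 84*j^2*l^2 - 126*j^2*l - 3*j*l^4 + 6*j*l^3 + 9*j*l^2 - 3*l^5 + 6*l^4 + 9*l^3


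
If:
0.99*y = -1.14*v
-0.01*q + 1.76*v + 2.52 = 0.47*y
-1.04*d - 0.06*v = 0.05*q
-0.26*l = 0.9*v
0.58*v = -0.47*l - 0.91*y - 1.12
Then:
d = -18.06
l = -1.85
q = 375.04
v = 0.53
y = -0.62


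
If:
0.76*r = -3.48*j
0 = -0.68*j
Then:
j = 0.00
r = 0.00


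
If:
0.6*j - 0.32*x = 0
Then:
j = 0.533333333333333*x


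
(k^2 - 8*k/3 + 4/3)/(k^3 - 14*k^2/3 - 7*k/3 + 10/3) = (k - 2)/(k^2 - 4*k - 5)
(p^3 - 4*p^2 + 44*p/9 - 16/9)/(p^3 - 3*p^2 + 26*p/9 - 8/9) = (p - 2)/(p - 1)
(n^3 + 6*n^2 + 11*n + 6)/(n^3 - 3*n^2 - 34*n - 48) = (n + 1)/(n - 8)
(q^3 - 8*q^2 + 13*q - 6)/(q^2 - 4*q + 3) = (q^2 - 7*q + 6)/(q - 3)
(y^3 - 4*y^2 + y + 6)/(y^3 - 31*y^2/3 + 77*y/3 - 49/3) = 3*(y^3 - 4*y^2 + y + 6)/(3*y^3 - 31*y^2 + 77*y - 49)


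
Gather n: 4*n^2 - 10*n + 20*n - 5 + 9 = 4*n^2 + 10*n + 4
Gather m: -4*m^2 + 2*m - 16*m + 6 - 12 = -4*m^2 - 14*m - 6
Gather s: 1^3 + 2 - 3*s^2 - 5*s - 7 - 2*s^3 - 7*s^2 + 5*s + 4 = -2*s^3 - 10*s^2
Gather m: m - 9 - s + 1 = m - s - 8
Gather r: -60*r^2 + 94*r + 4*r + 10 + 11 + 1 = -60*r^2 + 98*r + 22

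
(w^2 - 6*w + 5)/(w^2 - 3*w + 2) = (w - 5)/(w - 2)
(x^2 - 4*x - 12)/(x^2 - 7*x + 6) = (x + 2)/(x - 1)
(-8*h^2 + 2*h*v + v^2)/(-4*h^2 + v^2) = (4*h + v)/(2*h + v)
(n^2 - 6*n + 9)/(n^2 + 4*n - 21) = (n - 3)/(n + 7)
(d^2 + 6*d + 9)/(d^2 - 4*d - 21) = (d + 3)/(d - 7)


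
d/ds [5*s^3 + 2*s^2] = s*(15*s + 4)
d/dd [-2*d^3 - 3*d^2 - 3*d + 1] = -6*d^2 - 6*d - 3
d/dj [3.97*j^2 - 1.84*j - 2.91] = 7.94*j - 1.84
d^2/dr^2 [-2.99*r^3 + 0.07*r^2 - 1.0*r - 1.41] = 0.14 - 17.94*r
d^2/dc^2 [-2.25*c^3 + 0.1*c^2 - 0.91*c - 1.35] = 0.2 - 13.5*c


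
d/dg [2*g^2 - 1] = 4*g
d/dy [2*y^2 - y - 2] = 4*y - 1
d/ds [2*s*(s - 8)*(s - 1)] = 6*s^2 - 36*s + 16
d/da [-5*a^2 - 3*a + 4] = -10*a - 3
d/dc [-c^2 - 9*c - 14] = -2*c - 9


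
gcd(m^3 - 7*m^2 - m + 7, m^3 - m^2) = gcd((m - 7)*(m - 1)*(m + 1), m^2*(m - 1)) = m - 1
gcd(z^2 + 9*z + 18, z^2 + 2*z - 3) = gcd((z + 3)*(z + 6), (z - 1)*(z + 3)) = z + 3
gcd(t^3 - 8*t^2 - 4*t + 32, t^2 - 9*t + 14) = t - 2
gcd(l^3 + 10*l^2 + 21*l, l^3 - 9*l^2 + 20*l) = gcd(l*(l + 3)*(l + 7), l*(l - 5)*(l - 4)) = l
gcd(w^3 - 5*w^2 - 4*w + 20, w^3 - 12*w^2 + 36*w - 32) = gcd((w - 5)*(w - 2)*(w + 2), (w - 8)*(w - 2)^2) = w - 2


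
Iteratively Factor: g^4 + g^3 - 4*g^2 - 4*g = (g - 2)*(g^3 + 3*g^2 + 2*g) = g*(g - 2)*(g^2 + 3*g + 2) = g*(g - 2)*(g + 1)*(g + 2)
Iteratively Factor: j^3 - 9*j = (j + 3)*(j^2 - 3*j) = (j - 3)*(j + 3)*(j)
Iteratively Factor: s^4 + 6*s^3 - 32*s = (s + 4)*(s^3 + 2*s^2 - 8*s) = (s + 4)^2*(s^2 - 2*s) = (s - 2)*(s + 4)^2*(s)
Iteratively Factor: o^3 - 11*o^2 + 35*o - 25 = (o - 5)*(o^2 - 6*o + 5) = (o - 5)^2*(o - 1)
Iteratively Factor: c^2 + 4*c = (c)*(c + 4)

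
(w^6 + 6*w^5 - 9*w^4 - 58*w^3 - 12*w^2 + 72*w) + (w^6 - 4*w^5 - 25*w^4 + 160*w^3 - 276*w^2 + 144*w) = 2*w^6 + 2*w^5 - 34*w^4 + 102*w^3 - 288*w^2 + 216*w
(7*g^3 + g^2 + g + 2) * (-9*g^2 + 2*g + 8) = -63*g^5 + 5*g^4 + 49*g^3 - 8*g^2 + 12*g + 16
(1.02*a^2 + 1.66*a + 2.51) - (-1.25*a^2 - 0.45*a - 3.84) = 2.27*a^2 + 2.11*a + 6.35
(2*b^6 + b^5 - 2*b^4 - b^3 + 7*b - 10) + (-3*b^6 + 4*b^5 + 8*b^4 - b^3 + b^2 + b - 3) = -b^6 + 5*b^5 + 6*b^4 - 2*b^3 + b^2 + 8*b - 13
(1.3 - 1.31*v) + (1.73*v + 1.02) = 0.42*v + 2.32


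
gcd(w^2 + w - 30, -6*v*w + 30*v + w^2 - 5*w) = w - 5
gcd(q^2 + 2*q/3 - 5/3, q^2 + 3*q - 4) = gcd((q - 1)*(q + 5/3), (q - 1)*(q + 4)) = q - 1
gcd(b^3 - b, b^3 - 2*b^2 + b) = b^2 - b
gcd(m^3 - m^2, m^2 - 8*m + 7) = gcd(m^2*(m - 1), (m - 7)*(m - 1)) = m - 1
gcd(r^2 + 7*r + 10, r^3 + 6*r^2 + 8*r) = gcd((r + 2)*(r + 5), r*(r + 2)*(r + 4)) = r + 2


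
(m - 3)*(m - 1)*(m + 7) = m^3 + 3*m^2 - 25*m + 21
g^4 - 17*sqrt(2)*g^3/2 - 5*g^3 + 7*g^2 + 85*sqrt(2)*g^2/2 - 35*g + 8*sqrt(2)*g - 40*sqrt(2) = (g - 5)*(g - 8*sqrt(2))*(g - sqrt(2))*(g + sqrt(2)/2)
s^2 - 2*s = s*(s - 2)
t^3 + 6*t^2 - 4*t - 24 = (t - 2)*(t + 2)*(t + 6)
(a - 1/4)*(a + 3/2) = a^2 + 5*a/4 - 3/8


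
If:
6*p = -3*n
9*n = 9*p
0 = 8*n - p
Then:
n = 0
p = 0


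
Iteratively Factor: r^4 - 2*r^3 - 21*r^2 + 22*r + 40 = (r + 1)*(r^3 - 3*r^2 - 18*r + 40) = (r - 2)*(r + 1)*(r^2 - r - 20) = (r - 2)*(r + 1)*(r + 4)*(r - 5)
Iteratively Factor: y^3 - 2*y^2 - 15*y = (y)*(y^2 - 2*y - 15) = y*(y + 3)*(y - 5)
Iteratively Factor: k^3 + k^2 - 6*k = (k)*(k^2 + k - 6) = k*(k - 2)*(k + 3)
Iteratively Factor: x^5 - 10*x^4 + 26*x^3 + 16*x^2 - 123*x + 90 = (x - 3)*(x^4 - 7*x^3 + 5*x^2 + 31*x - 30) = (x - 3)*(x + 2)*(x^3 - 9*x^2 + 23*x - 15) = (x - 3)*(x - 1)*(x + 2)*(x^2 - 8*x + 15) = (x - 5)*(x - 3)*(x - 1)*(x + 2)*(x - 3)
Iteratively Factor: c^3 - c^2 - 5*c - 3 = (c + 1)*(c^2 - 2*c - 3) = (c + 1)^2*(c - 3)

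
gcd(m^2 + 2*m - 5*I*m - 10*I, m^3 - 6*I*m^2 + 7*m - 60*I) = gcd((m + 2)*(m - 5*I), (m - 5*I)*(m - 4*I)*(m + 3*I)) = m - 5*I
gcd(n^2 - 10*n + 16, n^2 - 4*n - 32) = n - 8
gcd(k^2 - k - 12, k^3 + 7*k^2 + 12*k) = k + 3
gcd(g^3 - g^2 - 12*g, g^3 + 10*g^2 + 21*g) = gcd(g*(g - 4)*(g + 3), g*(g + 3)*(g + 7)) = g^2 + 3*g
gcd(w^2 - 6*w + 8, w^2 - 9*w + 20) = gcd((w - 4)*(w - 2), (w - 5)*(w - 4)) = w - 4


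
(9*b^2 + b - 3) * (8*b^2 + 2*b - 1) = 72*b^4 + 26*b^3 - 31*b^2 - 7*b + 3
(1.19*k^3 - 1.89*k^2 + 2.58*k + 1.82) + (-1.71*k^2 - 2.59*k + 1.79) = 1.19*k^3 - 3.6*k^2 - 0.00999999999999979*k + 3.61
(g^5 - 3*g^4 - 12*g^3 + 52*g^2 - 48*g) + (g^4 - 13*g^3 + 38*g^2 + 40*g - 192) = g^5 - 2*g^4 - 25*g^3 + 90*g^2 - 8*g - 192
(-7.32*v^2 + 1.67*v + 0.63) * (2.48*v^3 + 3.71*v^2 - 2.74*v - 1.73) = -18.1536*v^5 - 23.0156*v^4 + 27.8149*v^3 + 10.4251*v^2 - 4.6153*v - 1.0899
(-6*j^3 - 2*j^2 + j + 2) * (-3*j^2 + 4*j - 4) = 18*j^5 - 18*j^4 + 13*j^3 + 6*j^2 + 4*j - 8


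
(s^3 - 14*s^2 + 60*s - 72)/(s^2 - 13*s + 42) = (s^2 - 8*s + 12)/(s - 7)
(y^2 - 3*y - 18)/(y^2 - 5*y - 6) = (y + 3)/(y + 1)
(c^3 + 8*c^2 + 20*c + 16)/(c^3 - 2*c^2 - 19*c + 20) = (c^2 + 4*c + 4)/(c^2 - 6*c + 5)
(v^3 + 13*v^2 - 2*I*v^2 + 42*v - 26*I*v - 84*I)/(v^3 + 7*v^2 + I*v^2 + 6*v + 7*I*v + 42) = (v + 6)/(v + 3*I)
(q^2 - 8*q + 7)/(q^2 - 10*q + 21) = (q - 1)/(q - 3)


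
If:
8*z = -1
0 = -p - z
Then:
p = 1/8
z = -1/8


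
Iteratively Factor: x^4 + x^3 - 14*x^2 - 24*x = (x + 2)*(x^3 - x^2 - 12*x) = (x - 4)*(x + 2)*(x^2 + 3*x) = (x - 4)*(x + 2)*(x + 3)*(x)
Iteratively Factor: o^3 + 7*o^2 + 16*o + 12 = (o + 3)*(o^2 + 4*o + 4) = (o + 2)*(o + 3)*(o + 2)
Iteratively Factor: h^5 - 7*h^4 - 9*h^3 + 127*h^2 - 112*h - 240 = (h - 3)*(h^4 - 4*h^3 - 21*h^2 + 64*h + 80) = (h - 5)*(h - 3)*(h^3 + h^2 - 16*h - 16) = (h - 5)*(h - 3)*(h + 1)*(h^2 - 16) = (h - 5)*(h - 3)*(h + 1)*(h + 4)*(h - 4)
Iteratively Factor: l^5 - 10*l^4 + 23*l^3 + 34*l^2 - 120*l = (l)*(l^4 - 10*l^3 + 23*l^2 + 34*l - 120) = l*(l - 5)*(l^3 - 5*l^2 - 2*l + 24) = l*(l - 5)*(l - 4)*(l^2 - l - 6) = l*(l - 5)*(l - 4)*(l - 3)*(l + 2)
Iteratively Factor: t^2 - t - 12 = (t + 3)*(t - 4)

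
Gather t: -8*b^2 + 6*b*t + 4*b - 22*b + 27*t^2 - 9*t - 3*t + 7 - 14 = -8*b^2 - 18*b + 27*t^2 + t*(6*b - 12) - 7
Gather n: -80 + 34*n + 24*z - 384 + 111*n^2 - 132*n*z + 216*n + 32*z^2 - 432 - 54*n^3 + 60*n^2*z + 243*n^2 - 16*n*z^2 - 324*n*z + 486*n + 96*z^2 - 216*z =-54*n^3 + n^2*(60*z + 354) + n*(-16*z^2 - 456*z + 736) + 128*z^2 - 192*z - 896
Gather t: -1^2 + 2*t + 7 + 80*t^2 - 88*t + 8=80*t^2 - 86*t + 14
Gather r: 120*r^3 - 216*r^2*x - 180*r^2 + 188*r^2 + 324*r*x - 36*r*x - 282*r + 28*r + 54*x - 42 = 120*r^3 + r^2*(8 - 216*x) + r*(288*x - 254) + 54*x - 42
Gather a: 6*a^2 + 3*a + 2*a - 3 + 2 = 6*a^2 + 5*a - 1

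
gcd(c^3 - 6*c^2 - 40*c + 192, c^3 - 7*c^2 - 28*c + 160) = c^2 - 12*c + 32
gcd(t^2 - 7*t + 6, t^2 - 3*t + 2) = t - 1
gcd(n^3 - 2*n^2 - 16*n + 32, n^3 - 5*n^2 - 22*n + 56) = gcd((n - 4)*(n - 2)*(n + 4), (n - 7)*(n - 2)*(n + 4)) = n^2 + 2*n - 8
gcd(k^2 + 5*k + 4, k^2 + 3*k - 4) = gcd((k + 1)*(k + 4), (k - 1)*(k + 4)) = k + 4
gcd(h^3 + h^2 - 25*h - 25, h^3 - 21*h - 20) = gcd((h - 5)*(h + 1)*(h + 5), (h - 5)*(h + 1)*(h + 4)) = h^2 - 4*h - 5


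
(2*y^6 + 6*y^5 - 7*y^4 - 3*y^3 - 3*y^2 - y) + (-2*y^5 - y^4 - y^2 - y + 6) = 2*y^6 + 4*y^5 - 8*y^4 - 3*y^3 - 4*y^2 - 2*y + 6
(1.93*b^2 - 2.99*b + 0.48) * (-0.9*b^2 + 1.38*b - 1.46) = -1.737*b^4 + 5.3544*b^3 - 7.376*b^2 + 5.0278*b - 0.7008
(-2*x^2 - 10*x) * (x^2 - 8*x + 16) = -2*x^4 + 6*x^3 + 48*x^2 - 160*x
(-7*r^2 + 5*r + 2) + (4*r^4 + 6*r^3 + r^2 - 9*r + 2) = 4*r^4 + 6*r^3 - 6*r^2 - 4*r + 4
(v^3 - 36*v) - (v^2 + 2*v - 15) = v^3 - v^2 - 38*v + 15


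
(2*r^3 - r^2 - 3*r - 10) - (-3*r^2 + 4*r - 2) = 2*r^3 + 2*r^2 - 7*r - 8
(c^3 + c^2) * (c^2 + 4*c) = c^5 + 5*c^4 + 4*c^3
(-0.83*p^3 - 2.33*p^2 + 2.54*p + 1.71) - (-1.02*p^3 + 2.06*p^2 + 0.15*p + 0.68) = 0.19*p^3 - 4.39*p^2 + 2.39*p + 1.03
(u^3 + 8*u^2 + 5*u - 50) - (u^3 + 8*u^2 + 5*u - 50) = 0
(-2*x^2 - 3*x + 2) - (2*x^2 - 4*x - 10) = -4*x^2 + x + 12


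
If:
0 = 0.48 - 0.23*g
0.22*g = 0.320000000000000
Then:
No Solution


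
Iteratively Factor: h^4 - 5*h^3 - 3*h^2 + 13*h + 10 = (h + 1)*(h^3 - 6*h^2 + 3*h + 10) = (h - 2)*(h + 1)*(h^2 - 4*h - 5) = (h - 5)*(h - 2)*(h + 1)*(h + 1)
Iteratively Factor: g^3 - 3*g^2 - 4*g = (g - 4)*(g^2 + g) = (g - 4)*(g + 1)*(g)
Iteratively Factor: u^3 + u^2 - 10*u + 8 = (u - 1)*(u^2 + 2*u - 8) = (u - 1)*(u + 4)*(u - 2)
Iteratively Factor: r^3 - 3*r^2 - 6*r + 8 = (r - 4)*(r^2 + r - 2) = (r - 4)*(r - 1)*(r + 2)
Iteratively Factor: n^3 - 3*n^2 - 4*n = (n - 4)*(n^2 + n) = n*(n - 4)*(n + 1)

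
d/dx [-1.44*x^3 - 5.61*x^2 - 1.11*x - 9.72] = -4.32*x^2 - 11.22*x - 1.11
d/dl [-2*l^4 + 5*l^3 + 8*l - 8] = -8*l^3 + 15*l^2 + 8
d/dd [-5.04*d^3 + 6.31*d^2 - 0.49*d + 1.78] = -15.12*d^2 + 12.62*d - 0.49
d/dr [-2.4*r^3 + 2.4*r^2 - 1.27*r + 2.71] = -7.2*r^2 + 4.8*r - 1.27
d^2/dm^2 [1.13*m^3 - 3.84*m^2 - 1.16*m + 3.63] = 6.78*m - 7.68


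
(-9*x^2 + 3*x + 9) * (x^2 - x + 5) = -9*x^4 + 12*x^3 - 39*x^2 + 6*x + 45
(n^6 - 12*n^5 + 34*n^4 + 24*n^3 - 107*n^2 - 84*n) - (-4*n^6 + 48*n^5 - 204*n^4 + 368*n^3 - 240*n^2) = 5*n^6 - 60*n^5 + 238*n^4 - 344*n^3 + 133*n^2 - 84*n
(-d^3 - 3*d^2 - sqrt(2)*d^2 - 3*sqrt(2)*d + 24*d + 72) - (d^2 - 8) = -d^3 - 4*d^2 - sqrt(2)*d^2 - 3*sqrt(2)*d + 24*d + 80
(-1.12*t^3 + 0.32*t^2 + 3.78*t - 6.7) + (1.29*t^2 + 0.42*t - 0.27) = -1.12*t^3 + 1.61*t^2 + 4.2*t - 6.97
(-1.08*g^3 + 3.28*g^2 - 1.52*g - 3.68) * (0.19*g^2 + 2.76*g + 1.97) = -0.2052*g^5 - 2.3576*g^4 + 6.6364*g^3 + 1.5672*g^2 - 13.1512*g - 7.2496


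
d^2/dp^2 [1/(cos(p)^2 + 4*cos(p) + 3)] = (-4*sin(p)^4 + 6*sin(p)^2 + 27*cos(p) - 3*cos(3*p) + 24)/((cos(p) + 1)^3*(cos(p) + 3)^3)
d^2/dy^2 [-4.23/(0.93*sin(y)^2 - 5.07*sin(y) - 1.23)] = (-14.634108*sin(y)^4 + 59.834619*sin(y)^3 - 106.135353*sin(y)^2 - 93.290535*sin(y) + 227.140848)/(-0.93*sin(y)^2 + 5.07*sin(y) + 1.23)^3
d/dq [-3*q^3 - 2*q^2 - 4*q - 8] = -9*q^2 - 4*q - 4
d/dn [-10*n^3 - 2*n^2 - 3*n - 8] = -30*n^2 - 4*n - 3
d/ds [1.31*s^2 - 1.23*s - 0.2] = 2.62*s - 1.23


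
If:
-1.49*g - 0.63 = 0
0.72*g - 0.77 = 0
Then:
No Solution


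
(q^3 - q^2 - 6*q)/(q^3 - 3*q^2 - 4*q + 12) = q/(q - 2)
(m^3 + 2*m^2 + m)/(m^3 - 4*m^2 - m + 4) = m*(m + 1)/(m^2 - 5*m + 4)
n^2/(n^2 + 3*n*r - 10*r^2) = n^2/(n^2 + 3*n*r - 10*r^2)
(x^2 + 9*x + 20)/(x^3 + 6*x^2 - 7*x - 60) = 1/(x - 3)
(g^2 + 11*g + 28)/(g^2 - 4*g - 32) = (g + 7)/(g - 8)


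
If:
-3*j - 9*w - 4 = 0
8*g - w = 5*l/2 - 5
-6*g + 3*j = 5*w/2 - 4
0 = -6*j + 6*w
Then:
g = 23/36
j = -1/3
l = 188/45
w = -1/3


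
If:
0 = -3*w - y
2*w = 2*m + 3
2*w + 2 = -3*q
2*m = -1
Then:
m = -1/2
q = -4/3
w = 1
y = -3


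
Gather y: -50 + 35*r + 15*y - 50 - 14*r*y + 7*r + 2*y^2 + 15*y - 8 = 42*r + 2*y^2 + y*(30 - 14*r) - 108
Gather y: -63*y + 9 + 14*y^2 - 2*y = 14*y^2 - 65*y + 9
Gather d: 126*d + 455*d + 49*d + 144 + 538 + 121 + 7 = 630*d + 810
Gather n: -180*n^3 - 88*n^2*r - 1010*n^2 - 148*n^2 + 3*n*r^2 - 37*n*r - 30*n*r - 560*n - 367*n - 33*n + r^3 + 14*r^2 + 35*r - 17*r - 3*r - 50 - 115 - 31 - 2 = -180*n^3 + n^2*(-88*r - 1158) + n*(3*r^2 - 67*r - 960) + r^3 + 14*r^2 + 15*r - 198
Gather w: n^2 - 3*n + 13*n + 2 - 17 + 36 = n^2 + 10*n + 21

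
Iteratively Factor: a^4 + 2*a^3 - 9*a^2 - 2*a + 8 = (a + 1)*(a^3 + a^2 - 10*a + 8) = (a + 1)*(a + 4)*(a^2 - 3*a + 2) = (a - 2)*(a + 1)*(a + 4)*(a - 1)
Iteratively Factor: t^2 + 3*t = (t)*(t + 3)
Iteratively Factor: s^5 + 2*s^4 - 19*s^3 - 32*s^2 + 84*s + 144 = (s + 2)*(s^4 - 19*s^2 + 6*s + 72) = (s - 3)*(s + 2)*(s^3 + 3*s^2 - 10*s - 24) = (s - 3)^2*(s + 2)*(s^2 + 6*s + 8) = (s - 3)^2*(s + 2)^2*(s + 4)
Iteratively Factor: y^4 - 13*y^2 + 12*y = (y + 4)*(y^3 - 4*y^2 + 3*y) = (y - 1)*(y + 4)*(y^2 - 3*y) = y*(y - 1)*(y + 4)*(y - 3)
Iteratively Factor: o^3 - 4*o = (o)*(o^2 - 4) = o*(o - 2)*(o + 2)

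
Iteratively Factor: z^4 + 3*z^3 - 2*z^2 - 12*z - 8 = (z + 1)*(z^3 + 2*z^2 - 4*z - 8) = (z + 1)*(z + 2)*(z^2 - 4) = (z - 2)*(z + 1)*(z + 2)*(z + 2)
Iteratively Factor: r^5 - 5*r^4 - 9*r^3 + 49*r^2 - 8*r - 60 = (r + 1)*(r^4 - 6*r^3 - 3*r^2 + 52*r - 60) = (r - 5)*(r + 1)*(r^3 - r^2 - 8*r + 12) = (r - 5)*(r + 1)*(r + 3)*(r^2 - 4*r + 4) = (r - 5)*(r - 2)*(r + 1)*(r + 3)*(r - 2)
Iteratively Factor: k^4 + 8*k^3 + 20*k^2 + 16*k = (k + 4)*(k^3 + 4*k^2 + 4*k) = (k + 2)*(k + 4)*(k^2 + 2*k) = (k + 2)^2*(k + 4)*(k)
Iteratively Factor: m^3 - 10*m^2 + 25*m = (m)*(m^2 - 10*m + 25) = m*(m - 5)*(m - 5)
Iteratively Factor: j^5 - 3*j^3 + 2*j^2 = (j - 1)*(j^4 + j^3 - 2*j^2) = (j - 1)^2*(j^3 + 2*j^2) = (j - 1)^2*(j + 2)*(j^2) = j*(j - 1)^2*(j + 2)*(j)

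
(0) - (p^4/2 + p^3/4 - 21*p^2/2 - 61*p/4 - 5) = -p^4/2 - p^3/4 + 21*p^2/2 + 61*p/4 + 5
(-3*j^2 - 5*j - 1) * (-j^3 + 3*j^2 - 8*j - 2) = 3*j^5 - 4*j^4 + 10*j^3 + 43*j^2 + 18*j + 2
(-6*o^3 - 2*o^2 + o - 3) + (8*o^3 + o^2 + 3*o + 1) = 2*o^3 - o^2 + 4*o - 2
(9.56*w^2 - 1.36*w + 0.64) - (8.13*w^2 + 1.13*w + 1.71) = 1.43*w^2 - 2.49*w - 1.07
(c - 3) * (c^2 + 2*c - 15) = c^3 - c^2 - 21*c + 45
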